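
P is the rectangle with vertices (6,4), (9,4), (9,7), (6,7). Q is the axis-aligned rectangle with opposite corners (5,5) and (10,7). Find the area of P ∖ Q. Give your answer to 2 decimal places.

|P∩Q|: x∈[6,9], y∈[5,7] → 3·2 = 6.
|P| = 9.
|P ∖ Q| = |P| − |P∩Q| = 9 − 6 = 3.00.

3.00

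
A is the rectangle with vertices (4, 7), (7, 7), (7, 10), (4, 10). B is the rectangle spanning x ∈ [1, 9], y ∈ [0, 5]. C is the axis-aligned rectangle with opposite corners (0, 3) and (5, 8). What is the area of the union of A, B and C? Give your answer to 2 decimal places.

65.00

By inclusion–exclusion:
Individual areas: |A| = 9, |B| = 40, |C| = 25.
|A∩B| = 0 (no overlap).
|A∩C|: x∈[4,5], y∈[7,8] → 1·1 = 1.
|B∩C|: x∈[1,5], y∈[3,5] → 4·2 = 8.
|A∩B∩C| = 0.
|A ∪ B ∪ C| = 74 − 9 + 0 = 65.00.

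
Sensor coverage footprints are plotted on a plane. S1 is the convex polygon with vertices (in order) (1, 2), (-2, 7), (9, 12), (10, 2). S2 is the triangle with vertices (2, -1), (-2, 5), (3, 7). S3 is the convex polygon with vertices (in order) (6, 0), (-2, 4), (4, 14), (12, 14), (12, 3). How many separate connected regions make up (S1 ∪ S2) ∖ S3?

3

(S1 ∪ S2) ∖ S3 splits into 3 disjoint pieces (area 2.3625, area 5.0294, area 0.2368).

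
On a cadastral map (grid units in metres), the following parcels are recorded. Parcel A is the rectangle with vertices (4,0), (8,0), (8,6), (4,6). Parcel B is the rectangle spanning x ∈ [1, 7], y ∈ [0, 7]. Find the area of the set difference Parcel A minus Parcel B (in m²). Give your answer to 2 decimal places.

6.00

|Parcel A∩Parcel B|: x∈[4,7], y∈[0,6] → 3·6 = 18.
|Parcel A| = 24.
|Parcel A ∖ Parcel B| = |Parcel A| − |Parcel A∩Parcel B| = 24 − 18 = 6.00.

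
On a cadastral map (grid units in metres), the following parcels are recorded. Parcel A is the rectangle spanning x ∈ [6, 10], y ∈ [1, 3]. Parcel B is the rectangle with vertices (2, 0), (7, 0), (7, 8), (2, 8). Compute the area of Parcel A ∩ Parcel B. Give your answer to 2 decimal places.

|Parcel A∩Parcel B|: x∈[6,7], y∈[1,3] → 1·2 = 2.

2.00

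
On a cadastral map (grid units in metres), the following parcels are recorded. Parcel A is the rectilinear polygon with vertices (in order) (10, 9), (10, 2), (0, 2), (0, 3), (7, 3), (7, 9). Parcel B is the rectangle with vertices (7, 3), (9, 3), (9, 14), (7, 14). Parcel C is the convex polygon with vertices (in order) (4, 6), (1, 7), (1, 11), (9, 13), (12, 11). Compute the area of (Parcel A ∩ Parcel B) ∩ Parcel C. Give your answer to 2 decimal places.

The region (Parcel A ∩ Parcel B) ∩ Parcel C is the polygon with vertices (8.8,9), (7,7.875), (7,9).
By the shoelace formula its area is 1.01.

1.01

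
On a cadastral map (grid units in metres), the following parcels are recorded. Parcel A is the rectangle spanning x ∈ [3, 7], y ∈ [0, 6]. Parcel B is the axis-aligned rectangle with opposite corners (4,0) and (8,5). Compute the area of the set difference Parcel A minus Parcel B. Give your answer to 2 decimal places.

9.00

|Parcel A∩Parcel B|: x∈[4,7], y∈[0,5] → 3·5 = 15.
|Parcel A| = 24.
|Parcel A ∖ Parcel B| = |Parcel A| − |Parcel A∩Parcel B| = 24 − 15 = 9.00.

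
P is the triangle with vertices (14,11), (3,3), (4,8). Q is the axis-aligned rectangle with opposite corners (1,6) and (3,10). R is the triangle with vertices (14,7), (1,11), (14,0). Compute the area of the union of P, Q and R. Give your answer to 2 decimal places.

By inclusion–exclusion:
Individual areas: |P| = 23.5, |Q| = 8, |R| = 45.5.
|P∩Q| = 0.
|P∩R| = 8.8993.
|Q∩R| = 0.2832.
|P∩Q∩R| = 0.
|P ∪ Q ∪ R| = 77 − 9.1825 + 0 = 67.82.

67.82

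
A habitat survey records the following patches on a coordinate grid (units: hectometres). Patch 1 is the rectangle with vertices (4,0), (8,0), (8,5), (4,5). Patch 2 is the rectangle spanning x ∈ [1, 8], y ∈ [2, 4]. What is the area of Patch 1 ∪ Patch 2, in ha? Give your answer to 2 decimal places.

26.00

By inclusion–exclusion:
Individual areas: |Patch 1| = 20, |Patch 2| = 14.
|Patch 1∩Patch 2|: x∈[4,8], y∈[2,4] → 4·2 = 8.
|Patch 1 ∪ Patch 2| = 34 − 8 = 26.00.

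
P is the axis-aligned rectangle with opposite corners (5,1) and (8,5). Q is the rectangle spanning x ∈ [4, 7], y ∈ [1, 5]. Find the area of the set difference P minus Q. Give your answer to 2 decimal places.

4.00

|P∩Q|: x∈[5,7], y∈[1,5] → 2·4 = 8.
|P| = 12.
|P ∖ Q| = |P| − |P∩Q| = 12 − 8 = 4.00.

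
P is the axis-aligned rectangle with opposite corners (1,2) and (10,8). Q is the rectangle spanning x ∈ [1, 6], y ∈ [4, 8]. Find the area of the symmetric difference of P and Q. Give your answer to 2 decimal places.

34.00

|P∩Q|: x∈[1,6], y∈[4,8] → 5·4 = 20.
|P △ Q| = |P| + |Q| − 2·|P∩Q| = 54 + 20 − 40 = 34.00.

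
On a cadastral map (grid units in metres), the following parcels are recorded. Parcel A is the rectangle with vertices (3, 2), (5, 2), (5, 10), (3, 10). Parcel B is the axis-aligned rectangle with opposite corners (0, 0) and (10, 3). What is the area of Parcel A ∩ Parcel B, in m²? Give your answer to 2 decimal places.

|Parcel A∩Parcel B|: x∈[3,5], y∈[2,3] → 2·1 = 2.

2.00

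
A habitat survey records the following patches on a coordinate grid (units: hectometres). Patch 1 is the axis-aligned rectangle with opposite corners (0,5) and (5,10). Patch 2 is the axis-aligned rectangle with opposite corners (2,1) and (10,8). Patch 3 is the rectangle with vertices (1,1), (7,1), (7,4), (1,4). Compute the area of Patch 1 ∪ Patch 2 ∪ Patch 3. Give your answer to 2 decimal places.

75.00

By inclusion–exclusion:
Individual areas: |Patch 1| = 25, |Patch 2| = 56, |Patch 3| = 18.
|Patch 1∩Patch 2|: x∈[2,5], y∈[5,8] → 3·3 = 9.
|Patch 1∩Patch 3| = 0 (no overlap).
|Patch 2∩Patch 3|: x∈[2,7], y∈[1,4] → 5·3 = 15.
|Patch 1∩Patch 2∩Patch 3| = 0.
|Patch 1 ∪ Patch 2 ∪ Patch 3| = 99 − 24 + 0 = 75.00.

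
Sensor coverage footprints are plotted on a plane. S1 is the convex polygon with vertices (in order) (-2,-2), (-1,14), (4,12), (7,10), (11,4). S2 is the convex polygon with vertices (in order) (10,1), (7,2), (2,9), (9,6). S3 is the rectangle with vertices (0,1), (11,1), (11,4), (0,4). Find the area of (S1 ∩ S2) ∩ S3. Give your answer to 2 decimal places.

4.57

The region (S1 ∩ S2) ∩ S3 is the polygon with vertices (5.571,4), (9.4,4), (9.535,3.324), (6.917,2.116).
By the shoelace formula its area is 4.57.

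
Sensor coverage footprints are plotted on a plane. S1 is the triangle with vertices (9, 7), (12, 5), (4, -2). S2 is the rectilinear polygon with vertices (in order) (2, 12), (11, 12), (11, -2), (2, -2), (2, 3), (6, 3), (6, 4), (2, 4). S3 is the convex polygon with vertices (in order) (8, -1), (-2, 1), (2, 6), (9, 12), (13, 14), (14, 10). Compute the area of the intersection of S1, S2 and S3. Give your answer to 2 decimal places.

16.96

The intersection is the polygon with vertices (11,4.5), (10.609,3.783), (5.674,-0.535), (4.9,-0.38), (9,7), (11,5.667).
By the shoelace formula its area is 16.96.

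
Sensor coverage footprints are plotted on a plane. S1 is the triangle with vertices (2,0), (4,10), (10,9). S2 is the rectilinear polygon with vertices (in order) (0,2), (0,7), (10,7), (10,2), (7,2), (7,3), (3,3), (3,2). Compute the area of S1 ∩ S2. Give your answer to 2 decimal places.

14.28

The intersection is the polygon with vertices (3.4,7), (8.222,7), (4.667,3), (3,3), (3,2), (2.4,2).
By the shoelace formula its area is 14.28.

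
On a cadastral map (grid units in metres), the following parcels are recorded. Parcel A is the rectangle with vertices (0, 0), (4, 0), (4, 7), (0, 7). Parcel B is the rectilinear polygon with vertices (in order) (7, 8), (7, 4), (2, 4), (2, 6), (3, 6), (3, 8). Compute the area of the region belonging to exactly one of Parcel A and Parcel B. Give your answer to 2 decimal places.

36.00

|Parcel A| = 28, |Parcel B| = 18, |Parcel A∩Parcel B| = 5.
|Parcel A △ Parcel B| = |Parcel A| + |Parcel B| − 2·|Parcel A∩Parcel B| = 28 + 18 − 10 = 36.00.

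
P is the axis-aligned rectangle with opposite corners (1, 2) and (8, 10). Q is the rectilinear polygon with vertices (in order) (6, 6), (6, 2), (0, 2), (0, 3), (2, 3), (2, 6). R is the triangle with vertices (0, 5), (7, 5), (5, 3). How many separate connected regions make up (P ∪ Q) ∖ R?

(P ∪ Q) ∖ R is a single connected region.

1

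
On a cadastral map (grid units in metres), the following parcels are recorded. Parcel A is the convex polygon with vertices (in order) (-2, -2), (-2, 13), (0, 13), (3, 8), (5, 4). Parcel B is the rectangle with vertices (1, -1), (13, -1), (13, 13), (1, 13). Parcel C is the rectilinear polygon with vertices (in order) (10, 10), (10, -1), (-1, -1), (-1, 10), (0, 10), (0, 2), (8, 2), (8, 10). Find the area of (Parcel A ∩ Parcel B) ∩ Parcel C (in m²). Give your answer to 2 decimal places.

The region (Parcel A ∩ Parcel B) ∩ Parcel C is the polygon with vertices (1,0.571), (1,2), (2.667,2).
By the shoelace formula its area is 1.19.

1.19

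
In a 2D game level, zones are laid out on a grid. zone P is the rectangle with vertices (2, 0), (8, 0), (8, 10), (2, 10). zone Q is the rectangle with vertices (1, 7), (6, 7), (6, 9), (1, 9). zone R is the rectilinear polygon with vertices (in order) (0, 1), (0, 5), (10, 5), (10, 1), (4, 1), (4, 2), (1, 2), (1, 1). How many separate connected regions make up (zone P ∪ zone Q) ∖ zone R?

2

(zone P ∪ zone Q) ∖ zone R splits into 2 disjoint pieces (area 32, area 8).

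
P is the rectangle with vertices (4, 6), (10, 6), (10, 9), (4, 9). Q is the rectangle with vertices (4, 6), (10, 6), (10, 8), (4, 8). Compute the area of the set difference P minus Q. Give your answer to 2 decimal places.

6.00

|P∩Q|: x∈[4,10], y∈[6,8] → 6·2 = 12.
|P| = 18.
|P ∖ Q| = |P| − |P∩Q| = 18 − 12 = 6.00.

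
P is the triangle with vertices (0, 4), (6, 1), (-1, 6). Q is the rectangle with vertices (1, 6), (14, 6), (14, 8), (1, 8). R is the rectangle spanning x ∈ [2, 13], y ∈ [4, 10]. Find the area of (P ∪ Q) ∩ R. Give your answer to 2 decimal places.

The region (P ∪ Q) ∩ R is the polygon with vertices (13,8), (13,6), (2,6), (2,8).
By the shoelace formula its area is 22.00.

22.00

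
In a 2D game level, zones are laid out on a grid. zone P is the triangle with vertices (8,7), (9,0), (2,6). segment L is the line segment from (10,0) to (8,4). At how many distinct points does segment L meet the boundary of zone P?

1

The segment meets the boundary at (8.6,2.8).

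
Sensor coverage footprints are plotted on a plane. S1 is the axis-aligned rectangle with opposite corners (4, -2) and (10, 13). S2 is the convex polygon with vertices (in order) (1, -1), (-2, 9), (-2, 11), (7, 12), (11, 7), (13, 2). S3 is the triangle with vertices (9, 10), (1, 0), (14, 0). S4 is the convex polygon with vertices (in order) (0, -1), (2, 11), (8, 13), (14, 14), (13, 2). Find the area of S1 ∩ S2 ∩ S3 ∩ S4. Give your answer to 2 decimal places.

39.45

The intersection is the polygon with vertices (4,0), (4,3.75), (8.8,9.75), (9.667,8.667), (10,8), (10,1.308), (4.333,0).
By the shoelace formula its area is 39.45.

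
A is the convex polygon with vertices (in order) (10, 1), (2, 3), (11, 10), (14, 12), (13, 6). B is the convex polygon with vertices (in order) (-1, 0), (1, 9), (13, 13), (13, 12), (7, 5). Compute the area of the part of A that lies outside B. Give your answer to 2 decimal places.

44.63

|A| = 56, |A∩B| = 11.3671.
|A ∖ B| = |A| − |A∩B| = 56 − 11.3671 = 44.63.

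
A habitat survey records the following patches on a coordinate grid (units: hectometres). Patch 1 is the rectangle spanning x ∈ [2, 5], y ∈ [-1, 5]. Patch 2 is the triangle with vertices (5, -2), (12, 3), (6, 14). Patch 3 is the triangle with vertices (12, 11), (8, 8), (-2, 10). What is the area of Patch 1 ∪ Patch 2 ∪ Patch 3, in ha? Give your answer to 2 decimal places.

84.00

By inclusion–exclusion:
Individual areas: |Patch 1| = 18, |Patch 2| = 53.5, |Patch 3| = 19.
|Patch 1∩Patch 2| = 0.
|Patch 1∩Patch 3| = 0.
|Patch 2∩Patch 3| = 6.5003.
|Patch 1∩Patch 2∩Patch 3| = 0.
|Patch 1 ∪ Patch 2 ∪ Patch 3| = 90.5 − 6.5003 + 0 = 84.00.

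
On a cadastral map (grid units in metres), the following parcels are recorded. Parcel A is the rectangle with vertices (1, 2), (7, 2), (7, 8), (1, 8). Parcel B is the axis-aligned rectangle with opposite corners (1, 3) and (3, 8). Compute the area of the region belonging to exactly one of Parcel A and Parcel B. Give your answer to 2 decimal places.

|Parcel A∩Parcel B|: x∈[1,3], y∈[3,8] → 2·5 = 10.
|Parcel A △ Parcel B| = |Parcel A| + |Parcel B| − 2·|Parcel A∩Parcel B| = 36 + 10 − 20 = 26.00.

26.00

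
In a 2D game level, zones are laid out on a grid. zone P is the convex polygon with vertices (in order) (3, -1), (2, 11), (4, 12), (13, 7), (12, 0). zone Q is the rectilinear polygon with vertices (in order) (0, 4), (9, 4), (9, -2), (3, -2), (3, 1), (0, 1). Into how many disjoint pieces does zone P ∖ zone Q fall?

2

zone P ∖ zone Q splits into 2 disjoint pieces (area 0.1667, area 75.4583).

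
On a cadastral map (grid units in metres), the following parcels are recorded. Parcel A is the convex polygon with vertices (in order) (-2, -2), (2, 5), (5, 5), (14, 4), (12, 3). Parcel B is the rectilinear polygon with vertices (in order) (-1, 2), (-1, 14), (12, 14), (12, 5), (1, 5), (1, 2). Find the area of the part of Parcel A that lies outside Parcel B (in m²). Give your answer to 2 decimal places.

|Parcel A| = 47.5, |Parcel A∩Parcel B| = 0.4464.
|Parcel A ∖ Parcel B| = |Parcel A| − |Parcel A∩Parcel B| = 47.5 − 0.4464 = 47.05.

47.05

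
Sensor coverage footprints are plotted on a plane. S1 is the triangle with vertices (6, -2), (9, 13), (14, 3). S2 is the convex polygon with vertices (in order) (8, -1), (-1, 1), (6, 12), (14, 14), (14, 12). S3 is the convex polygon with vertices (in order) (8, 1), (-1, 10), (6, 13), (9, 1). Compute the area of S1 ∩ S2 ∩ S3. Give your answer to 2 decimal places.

5.58

The intersection is the polygon with vertices (8.923,1), (8,1), (6.833,2.167), (7.667,6.333), (8.973,1.108).
By the shoelace formula its area is 5.58.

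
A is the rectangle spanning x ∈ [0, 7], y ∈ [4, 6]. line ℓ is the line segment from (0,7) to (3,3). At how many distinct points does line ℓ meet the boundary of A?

2

The segment meets the boundary at (2.25,4), (0.75,6).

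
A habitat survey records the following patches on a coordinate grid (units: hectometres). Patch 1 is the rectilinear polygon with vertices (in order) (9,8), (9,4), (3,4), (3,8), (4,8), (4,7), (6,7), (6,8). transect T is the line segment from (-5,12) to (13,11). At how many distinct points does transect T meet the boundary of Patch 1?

0

The segment lies entirely outside Patch 1 and never meets its boundary.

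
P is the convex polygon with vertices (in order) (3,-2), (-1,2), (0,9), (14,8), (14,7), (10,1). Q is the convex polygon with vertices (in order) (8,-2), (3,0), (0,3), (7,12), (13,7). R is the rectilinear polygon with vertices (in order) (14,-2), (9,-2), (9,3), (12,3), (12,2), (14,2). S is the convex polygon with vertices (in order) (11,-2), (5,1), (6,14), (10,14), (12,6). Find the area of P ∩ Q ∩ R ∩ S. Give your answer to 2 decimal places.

2.63

The intersection is the polygon with vertices (9,0.571), (9,3), (10.778,3), (9.562,0.812).
By the shoelace formula its area is 2.63.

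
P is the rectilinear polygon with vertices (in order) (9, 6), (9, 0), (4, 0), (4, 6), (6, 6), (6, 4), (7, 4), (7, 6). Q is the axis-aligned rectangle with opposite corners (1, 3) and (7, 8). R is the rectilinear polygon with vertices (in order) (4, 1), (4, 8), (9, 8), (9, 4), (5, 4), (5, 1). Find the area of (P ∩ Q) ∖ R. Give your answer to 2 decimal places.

2.00

|P ∩ Q| = 7.
|(P ∩ Q) ∩ R| = 5.
|(P ∩ Q) ∖ R| = 7 − 5 = 2.00.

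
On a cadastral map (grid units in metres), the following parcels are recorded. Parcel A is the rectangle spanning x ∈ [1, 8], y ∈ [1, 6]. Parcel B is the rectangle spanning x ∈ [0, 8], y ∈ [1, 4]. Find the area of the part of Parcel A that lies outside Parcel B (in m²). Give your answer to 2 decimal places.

14.00

|Parcel A∩Parcel B|: x∈[1,8], y∈[1,4] → 7·3 = 21.
|Parcel A| = 35.
|Parcel A ∖ Parcel B| = |Parcel A| − |Parcel A∩Parcel B| = 35 − 21 = 14.00.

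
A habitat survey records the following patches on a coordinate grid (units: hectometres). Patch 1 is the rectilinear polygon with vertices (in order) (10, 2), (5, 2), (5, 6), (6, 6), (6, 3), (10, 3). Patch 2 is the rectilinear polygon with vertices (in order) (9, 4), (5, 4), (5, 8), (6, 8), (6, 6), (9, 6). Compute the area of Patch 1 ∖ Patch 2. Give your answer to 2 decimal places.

6.00

|Patch 1| = 8, |Patch 1∩Patch 2| = 2.
|Patch 1 ∖ Patch 2| = |Patch 1| − |Patch 1∩Patch 2| = 8 − 2 = 6.00.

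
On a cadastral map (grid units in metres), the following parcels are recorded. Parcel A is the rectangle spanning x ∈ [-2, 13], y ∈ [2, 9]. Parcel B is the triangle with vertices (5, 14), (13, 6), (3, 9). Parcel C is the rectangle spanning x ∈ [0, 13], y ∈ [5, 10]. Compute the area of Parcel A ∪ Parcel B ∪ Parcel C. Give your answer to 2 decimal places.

129.20

By inclusion–exclusion:
Individual areas: |Parcel A| = 105, |Parcel B| = 28, |Parcel C| = 65.
|Parcel A∩Parcel B| = 10.5.
|Parcel A∩Parcel C|: x∈[0,13], y∈[5,9] → 13·4 = 52.
|Parcel B∩Parcel C| = 16.8.
|Parcel A∩Parcel B∩Parcel C| = 10.5.
|Parcel A ∪ Parcel B ∪ Parcel C| = 198 − 79.3 + 10.5 = 129.20.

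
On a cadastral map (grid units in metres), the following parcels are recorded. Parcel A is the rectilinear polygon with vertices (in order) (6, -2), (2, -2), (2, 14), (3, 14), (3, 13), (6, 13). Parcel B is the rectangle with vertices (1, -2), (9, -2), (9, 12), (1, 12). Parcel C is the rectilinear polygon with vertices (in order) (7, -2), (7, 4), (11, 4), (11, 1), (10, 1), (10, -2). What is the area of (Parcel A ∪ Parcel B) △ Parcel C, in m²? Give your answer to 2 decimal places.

114.00

|Parcel A ∪ Parcel B| = 117.
|(Parcel A ∪ Parcel B) ∩ Parcel C| = 12.
|(Parcel A ∪ Parcel B) △ Parcel C| = 117 + 21 − 24 = 114.00.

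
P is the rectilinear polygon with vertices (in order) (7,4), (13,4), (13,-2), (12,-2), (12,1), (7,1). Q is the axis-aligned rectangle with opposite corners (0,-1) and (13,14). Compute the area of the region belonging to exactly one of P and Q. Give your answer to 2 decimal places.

|P| = 21, |Q| = 195, |P∩Q| = 20.
|P △ Q| = |P| + |Q| − 2·|P∩Q| = 21 + 195 − 40 = 176.00.

176.00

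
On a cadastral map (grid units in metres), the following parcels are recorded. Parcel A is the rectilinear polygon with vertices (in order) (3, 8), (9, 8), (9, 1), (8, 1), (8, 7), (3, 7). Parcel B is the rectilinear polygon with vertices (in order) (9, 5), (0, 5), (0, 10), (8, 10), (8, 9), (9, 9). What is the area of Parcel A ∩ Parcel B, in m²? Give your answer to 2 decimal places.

8.00

The intersection is the polygon with vertices (9,8), (9,5), (8,5), (8,7), (3,7), (3,8).
By the shoelace formula its area is 8.00.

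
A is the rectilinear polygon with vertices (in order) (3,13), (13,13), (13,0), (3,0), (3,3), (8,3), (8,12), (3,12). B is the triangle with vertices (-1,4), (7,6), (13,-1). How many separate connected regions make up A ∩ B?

A ∩ B is a single connected region.

1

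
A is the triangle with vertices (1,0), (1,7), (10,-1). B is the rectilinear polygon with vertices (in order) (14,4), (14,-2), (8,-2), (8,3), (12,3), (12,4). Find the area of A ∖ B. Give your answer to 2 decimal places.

|A| = 31.5, |A∩B| = 1.5556.
|A ∖ B| = |A| − |A∩B| = 31.5 − 1.5556 = 29.94.

29.94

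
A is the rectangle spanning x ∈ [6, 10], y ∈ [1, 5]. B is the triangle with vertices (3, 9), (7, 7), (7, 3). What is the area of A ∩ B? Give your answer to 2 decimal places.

1.25

The intersection is the polygon with vertices (6,5), (7,5), (7,3), (6,4.5).
By the shoelace formula its area is 1.25.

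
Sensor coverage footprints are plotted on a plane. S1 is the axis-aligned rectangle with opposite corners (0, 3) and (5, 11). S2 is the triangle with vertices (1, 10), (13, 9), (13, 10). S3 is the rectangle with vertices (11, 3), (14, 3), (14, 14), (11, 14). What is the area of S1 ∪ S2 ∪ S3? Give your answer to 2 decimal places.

By inclusion–exclusion:
Individual areas: |S1| = 40, |S2| = 6, |S3| = 33.
|S1∩S2| = 0.6667.
|S1∩S3| = 0 (no overlap).
|S2∩S3| = 1.8333.
|S1∩S2∩S3| = 0.
|S1 ∪ S2 ∪ S3| = 79 − 2.5 + 0 = 76.50.

76.50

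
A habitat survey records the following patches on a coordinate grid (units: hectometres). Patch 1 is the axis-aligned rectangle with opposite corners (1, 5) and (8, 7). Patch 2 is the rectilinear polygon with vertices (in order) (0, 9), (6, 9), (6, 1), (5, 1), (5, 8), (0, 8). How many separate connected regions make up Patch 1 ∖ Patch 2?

Patch 1 ∖ Patch 2 splits into 2 disjoint pieces (area 4, area 8).

2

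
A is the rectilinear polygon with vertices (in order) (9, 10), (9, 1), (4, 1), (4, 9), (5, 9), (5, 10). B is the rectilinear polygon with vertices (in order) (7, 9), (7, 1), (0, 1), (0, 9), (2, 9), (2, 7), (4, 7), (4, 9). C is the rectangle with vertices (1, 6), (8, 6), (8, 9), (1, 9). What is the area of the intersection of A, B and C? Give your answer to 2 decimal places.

9.00

The intersection is the polygon with vertices (4,7), (4,9), (5,9), (7,9), (7,6), (4,6).
By the shoelace formula its area is 9.00.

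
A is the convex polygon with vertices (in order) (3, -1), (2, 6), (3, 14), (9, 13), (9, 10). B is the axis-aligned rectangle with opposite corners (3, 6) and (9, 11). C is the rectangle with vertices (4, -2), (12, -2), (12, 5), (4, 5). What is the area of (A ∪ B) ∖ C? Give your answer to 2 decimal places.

|A ∪ B| = 65.8636.
|(A ∪ B) ∩ C| = 4.7348.
|(A ∪ B) ∖ C| = 65.8636 − 4.7348 = 61.13.

61.13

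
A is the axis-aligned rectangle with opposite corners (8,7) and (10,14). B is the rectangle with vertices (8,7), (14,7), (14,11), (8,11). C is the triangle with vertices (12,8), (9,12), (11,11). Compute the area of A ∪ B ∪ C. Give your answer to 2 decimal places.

30.25

By inclusion–exclusion:
Individual areas: |A| = 14, |B| = 24, |C| = 2.5.
|A∩B|: x∈[8,10], y∈[7,11] → 2·4 = 8.
|A∩C| = 0.4167.
|B∩C| = 1.875.
|A∩B∩C| = 0.0417.
|A ∪ B ∪ C| = 40.5 − 10.2917 + 0.0417 = 30.25.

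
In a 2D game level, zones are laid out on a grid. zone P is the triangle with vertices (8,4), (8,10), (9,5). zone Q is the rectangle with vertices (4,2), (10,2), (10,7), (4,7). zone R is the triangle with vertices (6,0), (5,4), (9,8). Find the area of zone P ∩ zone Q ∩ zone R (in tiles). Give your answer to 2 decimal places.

The intersection is the polygon with vertices (8.6,7), (8.609,6.957), (8,5.333), (8,7).
By the shoelace formula its area is 0.52.

0.52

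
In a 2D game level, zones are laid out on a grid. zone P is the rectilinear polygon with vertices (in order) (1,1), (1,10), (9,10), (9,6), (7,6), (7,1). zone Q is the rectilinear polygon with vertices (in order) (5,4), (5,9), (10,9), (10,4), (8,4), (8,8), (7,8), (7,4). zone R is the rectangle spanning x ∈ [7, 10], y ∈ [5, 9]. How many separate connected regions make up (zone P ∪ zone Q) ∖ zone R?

(zone P ∪ zone Q) ∖ zone R splits into 2 disjoint pieces (area 56, area 2).

2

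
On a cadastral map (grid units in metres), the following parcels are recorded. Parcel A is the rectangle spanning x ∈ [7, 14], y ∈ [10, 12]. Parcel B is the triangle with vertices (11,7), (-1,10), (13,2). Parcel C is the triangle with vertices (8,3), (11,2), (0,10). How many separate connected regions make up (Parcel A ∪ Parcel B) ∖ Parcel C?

(Parcel A ∪ Parcel B) ∖ Parcel C splits into 3 disjoint pieces (area 14, area 25.8571, area 0.6485).

3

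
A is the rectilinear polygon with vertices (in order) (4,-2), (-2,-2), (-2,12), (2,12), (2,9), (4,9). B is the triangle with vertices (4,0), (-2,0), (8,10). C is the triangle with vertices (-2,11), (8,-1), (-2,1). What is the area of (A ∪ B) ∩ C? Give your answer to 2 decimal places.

The region (A ∪ B) ∩ C is the polygon with vertices (-2,11), (5.027,2.568), (4,0), (4,-0.2), (-2,1).
By the shoelace formula its area is 43.95.

43.95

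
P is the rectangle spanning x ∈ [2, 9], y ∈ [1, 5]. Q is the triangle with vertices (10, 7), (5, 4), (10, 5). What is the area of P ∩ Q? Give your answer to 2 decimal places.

The intersection is the polygon with vertices (9,5), (9,4.8), (5,4), (6.667,5).
By the shoelace formula its area is 1.57.

1.57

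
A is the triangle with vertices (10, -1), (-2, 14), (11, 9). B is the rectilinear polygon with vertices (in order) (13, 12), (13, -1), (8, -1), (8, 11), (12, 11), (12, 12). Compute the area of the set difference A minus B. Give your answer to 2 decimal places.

43.27

|A| = 67.5, |A∩B| = 24.2308.
|A ∖ B| = |A| − |A∩B| = 67.5 − 24.2308 = 43.27.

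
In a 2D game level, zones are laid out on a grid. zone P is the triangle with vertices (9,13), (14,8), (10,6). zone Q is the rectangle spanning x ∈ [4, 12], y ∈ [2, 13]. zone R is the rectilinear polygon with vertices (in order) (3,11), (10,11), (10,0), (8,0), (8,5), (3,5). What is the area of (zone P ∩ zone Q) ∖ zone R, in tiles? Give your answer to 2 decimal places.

10.21

|zone P ∩ zone Q| = 12.
|(zone P ∩ zone Q) ∩ zone R| = 1.7857.
|(zone P ∩ zone Q) ∖ zone R| = 12 − 1.7857 = 10.21.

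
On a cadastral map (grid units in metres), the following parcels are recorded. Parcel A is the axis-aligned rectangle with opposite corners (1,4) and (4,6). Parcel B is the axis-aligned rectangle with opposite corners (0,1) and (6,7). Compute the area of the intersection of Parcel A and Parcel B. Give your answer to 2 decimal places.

|Parcel A∩Parcel B|: x∈[1,4], y∈[4,6] → 3·2 = 6.

6.00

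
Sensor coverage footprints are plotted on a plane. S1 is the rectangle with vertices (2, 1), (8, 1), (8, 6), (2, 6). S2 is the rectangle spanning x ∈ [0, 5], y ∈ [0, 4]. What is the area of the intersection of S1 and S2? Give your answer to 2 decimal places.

9.00

|S1∩S2|: x∈[2,5], y∈[1,4] → 3·3 = 9.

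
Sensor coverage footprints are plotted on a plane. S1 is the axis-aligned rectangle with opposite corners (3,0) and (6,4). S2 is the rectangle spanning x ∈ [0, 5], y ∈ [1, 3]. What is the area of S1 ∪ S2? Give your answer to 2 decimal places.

By inclusion–exclusion:
Individual areas: |S1| = 12, |S2| = 10.
|S1∩S2|: x∈[3,5], y∈[1,3] → 2·2 = 4.
|S1 ∪ S2| = 22 − 4 = 18.00.

18.00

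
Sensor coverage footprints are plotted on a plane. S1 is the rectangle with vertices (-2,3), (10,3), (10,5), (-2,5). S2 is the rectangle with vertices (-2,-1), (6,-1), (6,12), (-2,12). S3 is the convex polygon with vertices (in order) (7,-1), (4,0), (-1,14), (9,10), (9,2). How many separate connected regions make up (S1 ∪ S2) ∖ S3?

3

(S1 ∪ S2) ∖ S3 splits into 3 disjoint pieces (area 2, area 53.619, area 0.8).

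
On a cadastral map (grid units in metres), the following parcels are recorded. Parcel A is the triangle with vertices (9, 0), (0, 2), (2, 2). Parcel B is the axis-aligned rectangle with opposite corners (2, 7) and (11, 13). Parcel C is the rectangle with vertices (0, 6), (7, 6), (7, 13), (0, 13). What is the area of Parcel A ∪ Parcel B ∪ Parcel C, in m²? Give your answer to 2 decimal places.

By inclusion–exclusion:
Individual areas: |Parcel A| = 2, |Parcel B| = 54, |Parcel C| = 49.
|Parcel A∩Parcel B| = 0.
|Parcel A∩Parcel C| = 0.
|Parcel B∩Parcel C|: x∈[2,7], y∈[7,13] → 5·6 = 30.
|Parcel A∩Parcel B∩Parcel C| = 0.
|Parcel A ∪ Parcel B ∪ Parcel C| = 105 − 30 + 0 = 75.00.

75.00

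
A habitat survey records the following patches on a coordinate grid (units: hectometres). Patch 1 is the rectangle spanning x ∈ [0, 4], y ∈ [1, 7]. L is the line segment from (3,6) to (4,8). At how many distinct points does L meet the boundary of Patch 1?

1

The segment meets the boundary at (3.5,7).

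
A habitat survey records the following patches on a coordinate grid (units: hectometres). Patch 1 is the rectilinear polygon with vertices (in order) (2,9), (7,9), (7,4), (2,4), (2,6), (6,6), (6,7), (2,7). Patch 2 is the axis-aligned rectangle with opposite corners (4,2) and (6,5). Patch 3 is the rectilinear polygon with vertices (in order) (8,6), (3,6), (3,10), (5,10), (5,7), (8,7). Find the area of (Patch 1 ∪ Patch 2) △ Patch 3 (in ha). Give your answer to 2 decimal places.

26.00

|Patch 1 ∪ Patch 2| = 25.
|(Patch 1 ∪ Patch 2) ∩ Patch 3| = 5.
|(Patch 1 ∪ Patch 2) △ Patch 3| = 25 + 11 − 10 = 26.00.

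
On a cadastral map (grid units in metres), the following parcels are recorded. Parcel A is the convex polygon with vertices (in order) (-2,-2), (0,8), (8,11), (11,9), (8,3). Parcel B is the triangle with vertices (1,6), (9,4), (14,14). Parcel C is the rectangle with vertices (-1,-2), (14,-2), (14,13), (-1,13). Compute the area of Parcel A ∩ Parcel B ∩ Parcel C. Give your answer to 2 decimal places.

32.67

The intersection is the polygon with vertices (8.556,4.111), (1,6), (8.54,10.64), (11,9).
By the shoelace formula its area is 32.67.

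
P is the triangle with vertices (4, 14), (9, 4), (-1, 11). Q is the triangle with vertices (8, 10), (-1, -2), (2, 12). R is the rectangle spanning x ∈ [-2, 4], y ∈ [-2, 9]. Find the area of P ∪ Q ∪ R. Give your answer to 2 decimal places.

101.34

By inclusion–exclusion:
Individual areas: |P| = 32.5, |Q| = 45, |R| = 66.
|P∩Q| = 16.788.
|P∩R| = 1.6071.
|Q∩R| = 25.369.
|P∩Q∩R| = 1.6071.
|P ∪ Q ∪ R| = 143.5 − 43.7642 + 1.6071 = 101.34.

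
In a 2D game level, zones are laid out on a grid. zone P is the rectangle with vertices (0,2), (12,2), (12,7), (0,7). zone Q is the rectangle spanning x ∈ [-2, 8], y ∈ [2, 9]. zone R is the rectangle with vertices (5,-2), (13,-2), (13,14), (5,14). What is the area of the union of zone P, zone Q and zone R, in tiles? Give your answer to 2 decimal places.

177.00

By inclusion–exclusion:
Individual areas: |zone P| = 60, |zone Q| = 70, |zone R| = 128.
|zone P∩zone Q|: x∈[0,8], y∈[2,7] → 8·5 = 40.
|zone P∩zone R|: x∈[5,12], y∈[2,7] → 7·5 = 35.
|zone Q∩zone R|: x∈[5,8], y∈[2,9] → 3·7 = 21.
|zone P∩zone Q∩zone R| = 15.
|zone P ∪ zone Q ∪ zone R| = 258 − 96 + 15 = 177.00.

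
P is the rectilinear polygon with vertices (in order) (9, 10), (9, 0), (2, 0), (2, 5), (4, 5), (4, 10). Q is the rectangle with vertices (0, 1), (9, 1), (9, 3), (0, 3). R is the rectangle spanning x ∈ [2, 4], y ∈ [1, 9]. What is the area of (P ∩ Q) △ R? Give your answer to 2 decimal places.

|P ∩ Q| = 14.
|(P ∩ Q) ∩ R| = 4.
|(P ∩ Q) △ R| = 14 + 16 − 8 = 22.00.

22.00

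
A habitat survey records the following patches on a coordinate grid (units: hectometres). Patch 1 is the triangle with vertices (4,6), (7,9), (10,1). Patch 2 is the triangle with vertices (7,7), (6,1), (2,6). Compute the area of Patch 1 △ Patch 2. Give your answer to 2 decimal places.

|Patch 1| = 16.5, |Patch 2| = 14.5, |Patch 1∩Patch 2| = 4.8537.
|Patch 1 △ Patch 2| = |Patch 1| + |Patch 2| − 2·|Patch 1∩Patch 2| = 16.5 + 14.5 − 9.7073 = 21.29.

21.29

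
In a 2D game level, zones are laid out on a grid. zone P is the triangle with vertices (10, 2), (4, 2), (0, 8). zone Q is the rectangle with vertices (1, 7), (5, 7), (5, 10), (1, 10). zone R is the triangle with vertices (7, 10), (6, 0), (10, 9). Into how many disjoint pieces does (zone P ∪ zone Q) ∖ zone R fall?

2

(zone P ∪ zone Q) ∖ zone R splits into 2 disjoint pieces (area 25.7799, area 2.2924).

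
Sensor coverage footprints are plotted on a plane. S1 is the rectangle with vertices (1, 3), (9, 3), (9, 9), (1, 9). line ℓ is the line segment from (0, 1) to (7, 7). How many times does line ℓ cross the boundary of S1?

1

The segment meets the boundary at (2.333,3).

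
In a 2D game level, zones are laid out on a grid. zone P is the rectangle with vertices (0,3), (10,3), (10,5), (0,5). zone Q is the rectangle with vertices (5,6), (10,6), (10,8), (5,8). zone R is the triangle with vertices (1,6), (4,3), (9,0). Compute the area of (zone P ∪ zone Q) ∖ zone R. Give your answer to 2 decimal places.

28.67

|zone P ∪ zone Q| = 30.
|(zone P ∪ zone Q) ∩ zone R| = 1.3333.
|(zone P ∪ zone Q) ∖ zone R| = 30 − 1.3333 = 28.67.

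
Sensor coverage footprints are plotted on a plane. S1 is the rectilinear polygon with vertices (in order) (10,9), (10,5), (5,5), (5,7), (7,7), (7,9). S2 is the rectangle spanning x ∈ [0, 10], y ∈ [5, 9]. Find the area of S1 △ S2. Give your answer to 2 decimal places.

|S1| = 16, |S2| = 40, |S1∩S2| = 16.
|S1 △ S2| = |S1| + |S2| − 2·|S1∩S2| = 16 + 40 − 32 = 24.00.

24.00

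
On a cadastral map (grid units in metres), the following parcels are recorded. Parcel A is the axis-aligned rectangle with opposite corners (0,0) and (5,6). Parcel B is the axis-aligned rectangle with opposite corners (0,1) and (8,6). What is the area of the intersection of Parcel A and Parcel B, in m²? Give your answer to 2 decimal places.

|Parcel A∩Parcel B|: x∈[0,5], y∈[1,6] → 5·5 = 25.

25.00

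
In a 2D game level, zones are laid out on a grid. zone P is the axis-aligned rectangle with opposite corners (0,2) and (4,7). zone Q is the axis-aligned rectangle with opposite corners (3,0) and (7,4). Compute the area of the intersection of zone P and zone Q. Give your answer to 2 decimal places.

2.00

|zone P∩zone Q|: x∈[3,4], y∈[2,4] → 1·2 = 2.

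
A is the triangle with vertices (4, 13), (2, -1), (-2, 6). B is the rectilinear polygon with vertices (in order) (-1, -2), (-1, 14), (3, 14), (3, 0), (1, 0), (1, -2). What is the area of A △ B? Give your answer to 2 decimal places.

34.46

|A| = 35, |B| = 60, |A∩B| = 30.2679.
|A △ B| = |A| + |B| − 2·|A∩B| = 35 + 60 − 60.5357 = 34.46.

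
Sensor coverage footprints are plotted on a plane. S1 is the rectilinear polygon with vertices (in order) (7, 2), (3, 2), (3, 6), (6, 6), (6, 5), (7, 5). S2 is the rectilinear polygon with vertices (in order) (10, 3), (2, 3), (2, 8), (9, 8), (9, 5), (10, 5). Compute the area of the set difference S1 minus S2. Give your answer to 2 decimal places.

|S1| = 15, |S1∩S2| = 11.
|S1 ∖ S2| = |S1| − |S1∩S2| = 15 − 11 = 4.00.

4.00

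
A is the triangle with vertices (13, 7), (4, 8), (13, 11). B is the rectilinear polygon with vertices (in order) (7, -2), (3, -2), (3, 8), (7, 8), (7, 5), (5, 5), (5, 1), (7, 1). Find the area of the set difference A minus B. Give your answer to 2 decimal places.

|A| = 18, |A∩B| = 0.5.
|A ∖ B| = |A| − |A∩B| = 18 − 0.5 = 17.50.

17.50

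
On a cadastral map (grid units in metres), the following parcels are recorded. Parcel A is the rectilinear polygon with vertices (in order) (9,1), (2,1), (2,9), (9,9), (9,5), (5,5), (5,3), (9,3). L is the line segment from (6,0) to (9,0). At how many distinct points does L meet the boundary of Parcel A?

The segment lies entirely outside Parcel A and never meets its boundary.

0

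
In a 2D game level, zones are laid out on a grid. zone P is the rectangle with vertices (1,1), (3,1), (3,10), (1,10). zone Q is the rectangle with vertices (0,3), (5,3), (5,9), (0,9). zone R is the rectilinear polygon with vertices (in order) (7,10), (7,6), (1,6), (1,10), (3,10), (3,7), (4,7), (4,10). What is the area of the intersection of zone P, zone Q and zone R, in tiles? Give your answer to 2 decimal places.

6.00

The intersection is the polygon with vertices (1,9), (3,9), (3,7), (3,6), (1,6).
By the shoelace formula its area is 6.00.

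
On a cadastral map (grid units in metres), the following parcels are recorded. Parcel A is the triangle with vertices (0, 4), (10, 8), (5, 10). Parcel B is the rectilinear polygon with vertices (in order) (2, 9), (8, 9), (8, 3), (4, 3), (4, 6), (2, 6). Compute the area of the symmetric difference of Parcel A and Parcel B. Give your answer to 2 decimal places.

|Parcel A| = 20, |Parcel B| = 30, |Parcel A∩Parcel B| = 13.5333.
|Parcel A △ Parcel B| = |Parcel A| + |Parcel B| − 2·|Parcel A∩Parcel B| = 20 + 30 − 27.0667 = 22.93.

22.93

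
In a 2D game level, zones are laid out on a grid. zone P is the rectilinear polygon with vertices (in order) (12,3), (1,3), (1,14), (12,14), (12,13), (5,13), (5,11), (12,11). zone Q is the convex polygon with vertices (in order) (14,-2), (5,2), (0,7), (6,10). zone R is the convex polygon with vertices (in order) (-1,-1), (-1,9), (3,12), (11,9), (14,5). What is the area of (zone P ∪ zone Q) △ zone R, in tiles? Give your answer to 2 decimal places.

75.54

|zone P ∪ zone Q| = 126.9167.
|(zone P ∪ zone Q) ∩ zone R| = 84.1868.
|(zone P ∪ zone Q) △ zone R| = 126.9167 + 117 − 168.3737 = 75.54.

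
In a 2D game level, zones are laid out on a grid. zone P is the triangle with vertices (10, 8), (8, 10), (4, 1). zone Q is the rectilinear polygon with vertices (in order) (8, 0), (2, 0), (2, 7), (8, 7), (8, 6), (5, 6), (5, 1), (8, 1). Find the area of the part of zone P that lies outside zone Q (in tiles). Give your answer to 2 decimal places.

10.90

|zone P| = 13, |zone P∩zone Q| = 2.0972.
|zone P ∖ zone Q| = |zone P| − |zone P∩zone Q| = 13 − 2.0972 = 10.90.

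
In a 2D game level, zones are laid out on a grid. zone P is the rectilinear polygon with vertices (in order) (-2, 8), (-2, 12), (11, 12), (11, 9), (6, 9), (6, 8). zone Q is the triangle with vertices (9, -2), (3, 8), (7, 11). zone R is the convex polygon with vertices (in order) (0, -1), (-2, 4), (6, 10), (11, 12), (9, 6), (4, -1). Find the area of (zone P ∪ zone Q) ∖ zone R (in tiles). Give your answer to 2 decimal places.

42.25

|zone P ∪ zone Q| = 70.6923.
|(zone P ∪ zone Q) ∩ zone R| = 28.4461.
|(zone P ∪ zone Q) ∖ zone R| = 70.6923 − 28.4461 = 42.25.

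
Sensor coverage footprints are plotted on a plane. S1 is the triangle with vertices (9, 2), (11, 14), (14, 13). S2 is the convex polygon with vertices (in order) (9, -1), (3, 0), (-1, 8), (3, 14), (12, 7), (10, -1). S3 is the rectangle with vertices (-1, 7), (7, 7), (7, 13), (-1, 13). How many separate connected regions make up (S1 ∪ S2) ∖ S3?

(S1 ∪ S2) ∖ S3 splits into 2 disjoint pieces (area 96.9096, area 0.9762).

2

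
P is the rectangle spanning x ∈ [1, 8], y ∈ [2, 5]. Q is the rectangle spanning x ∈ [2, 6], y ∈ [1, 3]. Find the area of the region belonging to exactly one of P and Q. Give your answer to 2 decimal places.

|P∩Q|: x∈[2,6], y∈[2,3] → 4·1 = 4.
|P △ Q| = |P| + |Q| − 2·|P∩Q| = 21 + 8 − 8 = 21.00.

21.00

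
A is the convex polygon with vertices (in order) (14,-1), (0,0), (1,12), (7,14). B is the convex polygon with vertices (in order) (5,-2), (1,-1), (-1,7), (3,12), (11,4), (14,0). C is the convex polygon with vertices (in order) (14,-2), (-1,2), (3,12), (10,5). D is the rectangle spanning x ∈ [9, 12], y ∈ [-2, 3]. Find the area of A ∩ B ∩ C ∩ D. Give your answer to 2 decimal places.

10.32

The intersection is the polygon with vertices (12,1.5), (12,-0.444), (10.595,-0.757), (9,-0.643), (9,3), (11.143,3).
By the shoelace formula its area is 10.32.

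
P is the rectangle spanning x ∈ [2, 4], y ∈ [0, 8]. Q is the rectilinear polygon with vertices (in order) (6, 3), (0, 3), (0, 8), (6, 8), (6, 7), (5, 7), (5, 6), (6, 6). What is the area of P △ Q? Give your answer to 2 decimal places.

|P| = 16, |Q| = 29, |P∩Q| = 10.
|P △ Q| = |P| + |Q| − 2·|P∩Q| = 16 + 29 − 20 = 25.00.

25.00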